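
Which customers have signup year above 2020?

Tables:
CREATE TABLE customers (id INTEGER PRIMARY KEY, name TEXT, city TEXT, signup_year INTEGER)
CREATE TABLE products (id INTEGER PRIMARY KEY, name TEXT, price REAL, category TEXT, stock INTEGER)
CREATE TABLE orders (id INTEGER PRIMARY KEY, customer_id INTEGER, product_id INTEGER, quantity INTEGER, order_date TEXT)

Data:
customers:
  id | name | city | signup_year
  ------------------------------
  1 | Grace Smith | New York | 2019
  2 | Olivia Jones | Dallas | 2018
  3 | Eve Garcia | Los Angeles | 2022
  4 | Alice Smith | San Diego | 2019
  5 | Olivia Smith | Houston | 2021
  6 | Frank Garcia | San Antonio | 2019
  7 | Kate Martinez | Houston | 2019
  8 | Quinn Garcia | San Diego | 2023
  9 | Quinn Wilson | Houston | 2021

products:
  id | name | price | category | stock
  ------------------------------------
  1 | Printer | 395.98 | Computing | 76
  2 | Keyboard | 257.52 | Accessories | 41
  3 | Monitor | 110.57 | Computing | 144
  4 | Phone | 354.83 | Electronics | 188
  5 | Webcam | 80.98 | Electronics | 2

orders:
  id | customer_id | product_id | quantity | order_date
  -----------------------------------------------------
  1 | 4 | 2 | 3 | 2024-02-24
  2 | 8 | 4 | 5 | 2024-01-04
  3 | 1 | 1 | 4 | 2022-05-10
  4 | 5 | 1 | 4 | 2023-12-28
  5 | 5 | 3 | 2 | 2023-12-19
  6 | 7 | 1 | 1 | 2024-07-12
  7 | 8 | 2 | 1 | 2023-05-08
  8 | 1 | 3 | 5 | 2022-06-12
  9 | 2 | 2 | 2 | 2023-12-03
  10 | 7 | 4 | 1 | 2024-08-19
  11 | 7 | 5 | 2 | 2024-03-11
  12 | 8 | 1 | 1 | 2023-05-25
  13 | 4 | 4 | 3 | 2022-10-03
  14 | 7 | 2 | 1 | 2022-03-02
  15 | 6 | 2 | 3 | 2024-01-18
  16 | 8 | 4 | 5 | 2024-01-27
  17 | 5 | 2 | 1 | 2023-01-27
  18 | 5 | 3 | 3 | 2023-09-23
SELECT name, signup_year FROM customers WHERE signup_year > 2020

Execution result:
name | signup_year
Eve Garcia | 2022
Olivia Smith | 2021
Quinn Garcia | 2023
Quinn Wilson | 2021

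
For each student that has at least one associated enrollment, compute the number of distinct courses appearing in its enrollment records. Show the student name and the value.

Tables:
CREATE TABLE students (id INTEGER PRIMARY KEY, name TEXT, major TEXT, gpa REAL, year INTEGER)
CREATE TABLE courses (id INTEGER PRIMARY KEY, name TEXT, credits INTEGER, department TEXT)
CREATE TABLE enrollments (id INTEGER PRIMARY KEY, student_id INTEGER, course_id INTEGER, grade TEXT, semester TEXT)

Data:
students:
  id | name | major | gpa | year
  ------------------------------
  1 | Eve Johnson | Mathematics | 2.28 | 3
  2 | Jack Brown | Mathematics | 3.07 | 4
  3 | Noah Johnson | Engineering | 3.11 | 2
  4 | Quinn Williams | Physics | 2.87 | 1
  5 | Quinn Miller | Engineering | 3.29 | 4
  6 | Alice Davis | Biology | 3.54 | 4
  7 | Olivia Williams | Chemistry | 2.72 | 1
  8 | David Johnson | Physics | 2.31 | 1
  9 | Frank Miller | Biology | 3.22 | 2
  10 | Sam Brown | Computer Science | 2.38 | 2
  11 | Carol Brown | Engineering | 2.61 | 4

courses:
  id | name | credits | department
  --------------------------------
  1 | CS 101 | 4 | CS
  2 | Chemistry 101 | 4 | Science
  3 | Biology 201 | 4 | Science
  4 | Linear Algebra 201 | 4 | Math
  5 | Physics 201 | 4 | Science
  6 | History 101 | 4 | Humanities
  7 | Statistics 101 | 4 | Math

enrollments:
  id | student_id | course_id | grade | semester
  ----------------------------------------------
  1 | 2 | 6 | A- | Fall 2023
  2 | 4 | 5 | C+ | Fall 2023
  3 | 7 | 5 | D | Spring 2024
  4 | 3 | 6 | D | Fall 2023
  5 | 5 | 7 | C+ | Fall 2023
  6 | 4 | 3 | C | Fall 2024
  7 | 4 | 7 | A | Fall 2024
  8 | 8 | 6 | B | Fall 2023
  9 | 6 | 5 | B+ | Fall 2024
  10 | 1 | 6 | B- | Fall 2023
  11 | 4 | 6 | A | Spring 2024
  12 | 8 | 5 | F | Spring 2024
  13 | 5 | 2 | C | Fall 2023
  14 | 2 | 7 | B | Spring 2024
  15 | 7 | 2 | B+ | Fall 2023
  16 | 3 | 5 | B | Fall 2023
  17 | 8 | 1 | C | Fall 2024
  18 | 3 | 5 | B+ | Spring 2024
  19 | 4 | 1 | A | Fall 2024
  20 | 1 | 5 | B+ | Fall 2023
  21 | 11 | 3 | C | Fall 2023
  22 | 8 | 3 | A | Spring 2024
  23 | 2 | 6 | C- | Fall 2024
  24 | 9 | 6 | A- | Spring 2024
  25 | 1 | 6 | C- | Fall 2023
SELECT p.name, COUNT(DISTINCT c.course_id) AS distinct_course_count FROM enrollments c JOIN students p ON c.student_id = p.id GROUP BY p.id, p.name

Execution result:
name | distinct_course_count
Eve Johnson | 2
Jack Brown | 2
Noah Johnson | 2
Quinn Williams | 5
Quinn Miller | 2
Alice Davis | 1
Olivia Williams | 2
David Johnson | 4
Frank Miller | 1
Carol Brown | 1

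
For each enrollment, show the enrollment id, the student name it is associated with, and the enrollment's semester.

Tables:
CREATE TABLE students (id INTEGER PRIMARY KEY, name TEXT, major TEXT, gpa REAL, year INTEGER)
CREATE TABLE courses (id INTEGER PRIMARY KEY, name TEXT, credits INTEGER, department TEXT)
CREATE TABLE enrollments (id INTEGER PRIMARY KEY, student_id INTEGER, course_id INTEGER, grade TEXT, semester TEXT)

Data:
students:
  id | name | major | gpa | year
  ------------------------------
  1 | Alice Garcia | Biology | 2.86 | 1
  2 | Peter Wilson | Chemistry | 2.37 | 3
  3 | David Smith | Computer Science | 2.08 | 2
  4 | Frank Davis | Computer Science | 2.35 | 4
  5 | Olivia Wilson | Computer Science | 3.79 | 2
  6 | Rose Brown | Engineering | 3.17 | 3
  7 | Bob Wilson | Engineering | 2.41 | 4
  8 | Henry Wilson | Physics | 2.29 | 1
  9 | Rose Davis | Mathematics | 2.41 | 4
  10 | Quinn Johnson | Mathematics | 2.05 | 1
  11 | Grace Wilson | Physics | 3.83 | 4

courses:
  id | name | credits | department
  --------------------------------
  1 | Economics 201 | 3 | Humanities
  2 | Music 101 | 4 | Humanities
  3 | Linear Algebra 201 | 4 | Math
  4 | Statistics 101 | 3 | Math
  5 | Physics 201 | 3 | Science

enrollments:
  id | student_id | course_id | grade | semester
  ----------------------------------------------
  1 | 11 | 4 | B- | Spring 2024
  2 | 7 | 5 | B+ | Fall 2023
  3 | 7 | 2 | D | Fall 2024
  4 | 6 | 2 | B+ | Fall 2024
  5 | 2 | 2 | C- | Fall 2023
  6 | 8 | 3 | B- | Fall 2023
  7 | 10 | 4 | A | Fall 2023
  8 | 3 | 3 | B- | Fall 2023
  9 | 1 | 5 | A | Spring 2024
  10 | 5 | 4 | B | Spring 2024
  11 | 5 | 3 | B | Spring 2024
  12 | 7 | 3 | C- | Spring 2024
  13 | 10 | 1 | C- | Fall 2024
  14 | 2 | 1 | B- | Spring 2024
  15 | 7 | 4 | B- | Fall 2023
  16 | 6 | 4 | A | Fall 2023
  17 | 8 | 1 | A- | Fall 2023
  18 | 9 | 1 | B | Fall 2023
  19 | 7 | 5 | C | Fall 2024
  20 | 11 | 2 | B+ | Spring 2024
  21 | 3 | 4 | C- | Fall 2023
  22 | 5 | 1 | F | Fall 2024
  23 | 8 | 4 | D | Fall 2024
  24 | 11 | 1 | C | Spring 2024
SELECT c.id, p.name AS student, c.semester FROM enrollments c JOIN students p ON c.student_id = p.id

Execution result:
id | student | semester
1 | Grace Wilson | Spring 2024
2 | Bob Wilson | Fall 2023
3 | Bob Wilson | Fall 2024
4 | Rose Brown | Fall 2024
5 | Peter Wilson | Fall 2023
6 | Henry Wilson | Fall 2023
7 | Quinn Johnson | Fall 2023
8 | David Smith | Fall 2023
9 | Alice Garcia | Spring 2024
10 | Olivia Wilson | Spring 2024
11 | Olivia Wilson | Spring 2024
12 | Bob Wilson | Spring 2024
13 | Quinn Johnson | Fall 2024
14 | Peter Wilson | Spring 2024
15 | Bob Wilson | Fall 2023
16 | Rose Brown | Fall 2023
17 | Henry Wilson | Fall 2023
18 | Rose Davis | Fall 2023
19 | Bob Wilson | Fall 2024
20 | Grace Wilson | Spring 2024
21 | David Smith | Fall 2023
22 | Olivia Wilson | Fall 2024
23 | Henry Wilson | Fall 2024
24 | Grace Wilson | Spring 2024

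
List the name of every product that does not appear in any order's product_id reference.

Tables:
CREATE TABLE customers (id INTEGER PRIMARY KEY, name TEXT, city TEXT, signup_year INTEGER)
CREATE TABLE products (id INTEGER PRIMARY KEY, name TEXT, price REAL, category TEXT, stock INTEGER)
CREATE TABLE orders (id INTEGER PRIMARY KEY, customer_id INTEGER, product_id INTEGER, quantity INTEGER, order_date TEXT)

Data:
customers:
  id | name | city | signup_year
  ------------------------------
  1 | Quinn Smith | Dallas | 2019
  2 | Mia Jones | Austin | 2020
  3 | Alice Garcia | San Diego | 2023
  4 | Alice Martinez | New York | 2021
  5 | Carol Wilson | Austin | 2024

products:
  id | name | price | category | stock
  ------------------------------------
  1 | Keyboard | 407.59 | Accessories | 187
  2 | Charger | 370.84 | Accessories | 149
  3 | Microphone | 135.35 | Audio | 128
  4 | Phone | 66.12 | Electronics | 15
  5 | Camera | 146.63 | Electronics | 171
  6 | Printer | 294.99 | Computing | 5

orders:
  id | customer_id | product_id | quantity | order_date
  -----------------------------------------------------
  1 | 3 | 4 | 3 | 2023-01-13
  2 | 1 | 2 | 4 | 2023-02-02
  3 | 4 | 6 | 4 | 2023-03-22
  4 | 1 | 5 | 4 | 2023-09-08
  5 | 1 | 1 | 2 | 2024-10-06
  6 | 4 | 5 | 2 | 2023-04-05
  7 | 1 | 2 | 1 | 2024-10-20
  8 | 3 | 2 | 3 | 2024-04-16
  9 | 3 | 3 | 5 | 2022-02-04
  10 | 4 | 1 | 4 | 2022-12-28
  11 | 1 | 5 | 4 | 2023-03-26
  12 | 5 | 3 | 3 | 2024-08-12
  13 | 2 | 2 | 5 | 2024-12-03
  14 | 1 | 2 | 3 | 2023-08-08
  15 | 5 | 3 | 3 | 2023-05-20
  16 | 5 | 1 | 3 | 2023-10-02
SELECT p.name FROM products p LEFT JOIN orders c ON c.product_id = p.id WHERE c.id IS NULL

Execution result:
(no rows)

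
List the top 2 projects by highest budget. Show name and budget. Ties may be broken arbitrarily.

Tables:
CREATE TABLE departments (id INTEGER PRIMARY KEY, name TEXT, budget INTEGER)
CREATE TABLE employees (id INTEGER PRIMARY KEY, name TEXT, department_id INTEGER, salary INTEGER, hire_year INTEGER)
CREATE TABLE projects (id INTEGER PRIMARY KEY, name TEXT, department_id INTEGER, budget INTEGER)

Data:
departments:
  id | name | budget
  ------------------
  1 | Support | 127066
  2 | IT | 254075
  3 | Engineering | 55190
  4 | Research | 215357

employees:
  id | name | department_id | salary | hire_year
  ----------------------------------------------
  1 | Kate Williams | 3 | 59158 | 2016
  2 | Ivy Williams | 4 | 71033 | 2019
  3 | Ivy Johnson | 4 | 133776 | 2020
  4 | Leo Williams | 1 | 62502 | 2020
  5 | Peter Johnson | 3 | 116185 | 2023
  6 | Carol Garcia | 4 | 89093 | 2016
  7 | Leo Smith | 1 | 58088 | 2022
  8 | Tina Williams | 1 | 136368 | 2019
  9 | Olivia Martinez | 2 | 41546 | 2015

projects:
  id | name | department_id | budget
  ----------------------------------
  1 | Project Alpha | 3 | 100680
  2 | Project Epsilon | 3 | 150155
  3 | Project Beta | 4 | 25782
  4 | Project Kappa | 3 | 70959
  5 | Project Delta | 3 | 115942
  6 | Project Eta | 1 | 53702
SELECT name, budget FROM projects ORDER BY budget DESC LIMIT 2

Execution result:
name | budget
Project Epsilon | 150155
Project Delta | 115942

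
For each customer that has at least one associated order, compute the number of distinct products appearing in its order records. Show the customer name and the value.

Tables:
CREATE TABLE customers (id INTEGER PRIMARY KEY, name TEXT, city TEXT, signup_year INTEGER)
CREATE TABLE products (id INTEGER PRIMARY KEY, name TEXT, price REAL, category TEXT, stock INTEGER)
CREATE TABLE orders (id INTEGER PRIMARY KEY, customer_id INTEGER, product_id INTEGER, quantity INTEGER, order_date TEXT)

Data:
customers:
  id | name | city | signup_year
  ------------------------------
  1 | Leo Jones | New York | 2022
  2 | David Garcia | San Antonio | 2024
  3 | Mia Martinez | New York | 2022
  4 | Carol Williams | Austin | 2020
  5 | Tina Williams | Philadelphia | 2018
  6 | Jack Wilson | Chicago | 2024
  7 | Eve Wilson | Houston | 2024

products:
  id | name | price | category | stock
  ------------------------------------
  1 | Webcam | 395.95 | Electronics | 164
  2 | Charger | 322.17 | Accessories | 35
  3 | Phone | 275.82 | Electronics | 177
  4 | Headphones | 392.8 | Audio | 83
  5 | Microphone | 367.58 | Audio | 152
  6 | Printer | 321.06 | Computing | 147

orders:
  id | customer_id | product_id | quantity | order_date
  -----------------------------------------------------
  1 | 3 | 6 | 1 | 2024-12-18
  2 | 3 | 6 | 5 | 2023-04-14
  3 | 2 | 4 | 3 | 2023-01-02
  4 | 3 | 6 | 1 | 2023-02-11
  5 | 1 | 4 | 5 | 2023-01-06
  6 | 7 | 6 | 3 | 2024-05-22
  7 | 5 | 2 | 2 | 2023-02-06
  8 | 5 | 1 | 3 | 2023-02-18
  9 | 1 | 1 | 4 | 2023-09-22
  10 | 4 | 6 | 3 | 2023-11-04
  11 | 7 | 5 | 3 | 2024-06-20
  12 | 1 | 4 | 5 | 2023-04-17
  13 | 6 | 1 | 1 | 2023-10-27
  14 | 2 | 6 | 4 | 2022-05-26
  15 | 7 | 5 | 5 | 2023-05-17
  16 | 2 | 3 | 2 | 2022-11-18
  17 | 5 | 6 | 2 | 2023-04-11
SELECT p.name, COUNT(DISTINCT c.product_id) AS distinct_product_count FROM orders c JOIN customers p ON c.customer_id = p.id GROUP BY p.id, p.name

Execution result:
name | distinct_product_count
Leo Jones | 2
David Garcia | 3
Mia Martinez | 1
Carol Williams | 1
Tina Williams | 3
Jack Wilson | 1
Eve Wilson | 2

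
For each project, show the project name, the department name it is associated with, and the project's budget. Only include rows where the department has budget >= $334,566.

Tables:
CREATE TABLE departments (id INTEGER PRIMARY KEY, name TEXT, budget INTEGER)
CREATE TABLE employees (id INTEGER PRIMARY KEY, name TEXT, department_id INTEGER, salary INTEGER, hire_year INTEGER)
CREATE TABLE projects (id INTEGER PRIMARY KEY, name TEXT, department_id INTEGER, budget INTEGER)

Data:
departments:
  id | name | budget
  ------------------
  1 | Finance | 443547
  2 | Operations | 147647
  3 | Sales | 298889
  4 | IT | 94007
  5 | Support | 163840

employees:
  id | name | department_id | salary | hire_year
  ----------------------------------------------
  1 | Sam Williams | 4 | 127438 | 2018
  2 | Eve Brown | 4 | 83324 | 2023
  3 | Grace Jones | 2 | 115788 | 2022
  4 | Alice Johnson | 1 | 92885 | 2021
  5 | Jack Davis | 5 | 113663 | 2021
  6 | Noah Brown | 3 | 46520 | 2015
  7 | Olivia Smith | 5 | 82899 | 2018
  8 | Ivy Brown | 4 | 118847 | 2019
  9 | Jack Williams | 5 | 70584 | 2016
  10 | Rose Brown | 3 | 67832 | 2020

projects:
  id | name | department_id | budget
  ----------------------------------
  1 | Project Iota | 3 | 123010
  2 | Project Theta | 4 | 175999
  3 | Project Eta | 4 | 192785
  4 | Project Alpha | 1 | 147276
SELECT c.name, p.name AS department, c.budget FROM projects c JOIN departments p ON c.department_id = p.id WHERE p.budget >= 334566

Execution result:
name | department | budget
Project Alpha | Finance | 147276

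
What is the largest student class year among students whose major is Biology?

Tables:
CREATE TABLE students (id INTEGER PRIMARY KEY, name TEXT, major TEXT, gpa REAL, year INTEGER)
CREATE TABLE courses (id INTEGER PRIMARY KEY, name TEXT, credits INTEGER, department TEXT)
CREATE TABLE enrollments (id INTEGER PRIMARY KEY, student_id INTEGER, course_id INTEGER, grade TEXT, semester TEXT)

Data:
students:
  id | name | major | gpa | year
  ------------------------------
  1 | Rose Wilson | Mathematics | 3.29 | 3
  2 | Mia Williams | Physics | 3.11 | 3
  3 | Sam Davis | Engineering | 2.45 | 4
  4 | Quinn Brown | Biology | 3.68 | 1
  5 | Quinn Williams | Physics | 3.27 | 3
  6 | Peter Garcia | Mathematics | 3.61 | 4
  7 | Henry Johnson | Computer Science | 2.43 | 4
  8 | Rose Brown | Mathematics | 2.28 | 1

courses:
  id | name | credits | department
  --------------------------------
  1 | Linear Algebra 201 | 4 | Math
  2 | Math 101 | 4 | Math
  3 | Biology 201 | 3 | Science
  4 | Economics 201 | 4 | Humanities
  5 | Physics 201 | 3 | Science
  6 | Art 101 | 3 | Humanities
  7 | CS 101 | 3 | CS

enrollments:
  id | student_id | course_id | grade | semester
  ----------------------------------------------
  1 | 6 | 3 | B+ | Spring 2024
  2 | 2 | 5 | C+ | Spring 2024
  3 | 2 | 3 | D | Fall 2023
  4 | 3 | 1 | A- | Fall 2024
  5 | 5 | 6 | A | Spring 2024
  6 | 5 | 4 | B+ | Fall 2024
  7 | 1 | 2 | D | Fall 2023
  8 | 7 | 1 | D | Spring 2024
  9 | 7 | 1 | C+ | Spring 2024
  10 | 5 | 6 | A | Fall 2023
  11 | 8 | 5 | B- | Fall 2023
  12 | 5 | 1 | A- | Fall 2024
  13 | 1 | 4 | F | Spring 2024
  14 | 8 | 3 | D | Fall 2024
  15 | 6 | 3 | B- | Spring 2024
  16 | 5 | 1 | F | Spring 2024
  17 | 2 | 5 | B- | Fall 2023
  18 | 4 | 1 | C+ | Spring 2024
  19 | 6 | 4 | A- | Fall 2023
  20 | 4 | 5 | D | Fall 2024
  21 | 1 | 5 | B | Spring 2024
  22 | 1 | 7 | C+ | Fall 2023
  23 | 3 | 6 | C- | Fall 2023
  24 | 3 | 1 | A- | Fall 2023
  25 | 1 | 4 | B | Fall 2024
SELECT MAX(year) FROM students WHERE major = 'Biology'

Execution result:
1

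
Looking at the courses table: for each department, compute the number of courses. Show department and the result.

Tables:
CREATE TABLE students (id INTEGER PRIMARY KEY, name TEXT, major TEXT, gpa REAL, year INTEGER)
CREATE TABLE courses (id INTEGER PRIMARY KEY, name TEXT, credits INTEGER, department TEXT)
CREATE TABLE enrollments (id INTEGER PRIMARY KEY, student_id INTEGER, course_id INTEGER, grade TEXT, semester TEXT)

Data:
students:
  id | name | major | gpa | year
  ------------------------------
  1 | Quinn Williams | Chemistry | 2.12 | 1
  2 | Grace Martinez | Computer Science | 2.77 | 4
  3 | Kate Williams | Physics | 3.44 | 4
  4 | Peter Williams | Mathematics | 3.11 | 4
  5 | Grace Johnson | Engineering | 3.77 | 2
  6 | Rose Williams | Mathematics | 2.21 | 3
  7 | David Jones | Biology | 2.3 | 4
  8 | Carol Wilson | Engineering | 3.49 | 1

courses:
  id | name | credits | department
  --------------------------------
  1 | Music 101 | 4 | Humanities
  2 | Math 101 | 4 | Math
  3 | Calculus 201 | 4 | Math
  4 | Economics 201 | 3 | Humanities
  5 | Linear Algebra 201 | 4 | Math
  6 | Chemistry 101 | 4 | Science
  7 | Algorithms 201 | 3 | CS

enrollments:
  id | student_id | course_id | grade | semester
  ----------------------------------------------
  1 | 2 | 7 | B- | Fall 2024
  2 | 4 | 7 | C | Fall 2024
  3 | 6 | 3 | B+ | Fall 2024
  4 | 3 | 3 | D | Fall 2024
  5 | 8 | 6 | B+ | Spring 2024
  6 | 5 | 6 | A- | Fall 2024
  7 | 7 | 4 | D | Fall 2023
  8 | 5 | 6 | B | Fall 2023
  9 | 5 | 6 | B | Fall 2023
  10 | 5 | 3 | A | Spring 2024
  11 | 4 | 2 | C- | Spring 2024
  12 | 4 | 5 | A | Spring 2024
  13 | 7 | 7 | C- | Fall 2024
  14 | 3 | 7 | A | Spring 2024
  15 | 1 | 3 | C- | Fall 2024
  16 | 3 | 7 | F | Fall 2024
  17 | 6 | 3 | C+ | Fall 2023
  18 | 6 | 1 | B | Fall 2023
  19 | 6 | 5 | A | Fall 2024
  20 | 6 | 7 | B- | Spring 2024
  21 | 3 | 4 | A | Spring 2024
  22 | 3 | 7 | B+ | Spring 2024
SELECT department, COUNT(*) AS n FROM courses GROUP BY department

Execution result:
department | n
CS | 1
Humanities | 2
Math | 3
Science | 1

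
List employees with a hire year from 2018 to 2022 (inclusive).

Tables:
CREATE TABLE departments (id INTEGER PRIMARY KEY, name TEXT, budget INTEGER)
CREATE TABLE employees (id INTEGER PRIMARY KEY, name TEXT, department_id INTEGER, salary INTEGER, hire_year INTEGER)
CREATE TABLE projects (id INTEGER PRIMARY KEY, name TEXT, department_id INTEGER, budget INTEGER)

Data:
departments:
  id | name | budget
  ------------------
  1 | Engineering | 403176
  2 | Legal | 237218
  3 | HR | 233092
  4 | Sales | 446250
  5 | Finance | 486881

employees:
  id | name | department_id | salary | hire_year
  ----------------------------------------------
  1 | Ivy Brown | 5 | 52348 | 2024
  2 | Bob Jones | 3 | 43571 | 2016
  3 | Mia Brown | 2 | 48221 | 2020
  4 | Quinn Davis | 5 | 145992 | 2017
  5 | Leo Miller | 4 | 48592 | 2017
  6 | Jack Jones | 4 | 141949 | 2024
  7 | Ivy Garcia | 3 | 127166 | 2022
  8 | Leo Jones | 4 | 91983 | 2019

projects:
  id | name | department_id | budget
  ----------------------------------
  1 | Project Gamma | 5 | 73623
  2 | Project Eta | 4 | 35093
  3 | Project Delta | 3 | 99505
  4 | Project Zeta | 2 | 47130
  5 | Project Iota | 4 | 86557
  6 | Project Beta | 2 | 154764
SELECT name, hire_year FROM employees WHERE hire_year BETWEEN 2018 AND 2022

Execution result:
name | hire_year
Mia Brown | 2020
Ivy Garcia | 2022
Leo Jones | 2019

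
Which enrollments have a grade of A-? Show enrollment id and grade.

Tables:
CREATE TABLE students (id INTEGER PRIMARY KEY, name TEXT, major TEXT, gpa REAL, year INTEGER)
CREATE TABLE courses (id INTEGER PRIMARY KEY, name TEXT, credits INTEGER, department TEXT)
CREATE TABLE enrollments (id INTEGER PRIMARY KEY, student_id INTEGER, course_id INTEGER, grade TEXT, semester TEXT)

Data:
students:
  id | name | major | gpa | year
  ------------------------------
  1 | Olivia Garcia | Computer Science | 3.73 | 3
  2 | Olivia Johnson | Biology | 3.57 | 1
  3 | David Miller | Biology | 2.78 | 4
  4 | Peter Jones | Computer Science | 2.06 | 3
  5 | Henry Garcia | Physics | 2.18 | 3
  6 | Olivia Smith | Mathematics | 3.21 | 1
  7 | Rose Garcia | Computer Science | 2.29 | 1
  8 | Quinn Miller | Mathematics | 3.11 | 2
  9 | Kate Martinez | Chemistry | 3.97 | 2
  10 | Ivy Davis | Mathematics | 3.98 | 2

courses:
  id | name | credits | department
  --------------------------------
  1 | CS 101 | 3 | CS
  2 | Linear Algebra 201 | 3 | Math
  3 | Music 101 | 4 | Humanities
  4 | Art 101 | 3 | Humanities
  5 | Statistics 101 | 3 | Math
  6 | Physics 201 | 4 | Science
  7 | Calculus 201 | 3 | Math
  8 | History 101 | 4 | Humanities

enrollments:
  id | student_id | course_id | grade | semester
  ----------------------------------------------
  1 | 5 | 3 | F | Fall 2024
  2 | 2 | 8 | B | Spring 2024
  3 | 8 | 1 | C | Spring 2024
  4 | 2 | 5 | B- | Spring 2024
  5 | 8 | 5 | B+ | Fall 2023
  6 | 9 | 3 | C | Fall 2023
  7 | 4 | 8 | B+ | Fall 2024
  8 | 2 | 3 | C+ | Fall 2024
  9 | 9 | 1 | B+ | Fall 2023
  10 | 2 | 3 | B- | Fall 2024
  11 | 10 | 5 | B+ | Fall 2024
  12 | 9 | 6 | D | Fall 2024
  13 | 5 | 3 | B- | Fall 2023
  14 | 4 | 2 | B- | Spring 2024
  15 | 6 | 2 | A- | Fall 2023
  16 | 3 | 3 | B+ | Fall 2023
SELECT id, grade FROM enrollments WHERE grade = 'A-'

Execution result:
id | grade
15 | A-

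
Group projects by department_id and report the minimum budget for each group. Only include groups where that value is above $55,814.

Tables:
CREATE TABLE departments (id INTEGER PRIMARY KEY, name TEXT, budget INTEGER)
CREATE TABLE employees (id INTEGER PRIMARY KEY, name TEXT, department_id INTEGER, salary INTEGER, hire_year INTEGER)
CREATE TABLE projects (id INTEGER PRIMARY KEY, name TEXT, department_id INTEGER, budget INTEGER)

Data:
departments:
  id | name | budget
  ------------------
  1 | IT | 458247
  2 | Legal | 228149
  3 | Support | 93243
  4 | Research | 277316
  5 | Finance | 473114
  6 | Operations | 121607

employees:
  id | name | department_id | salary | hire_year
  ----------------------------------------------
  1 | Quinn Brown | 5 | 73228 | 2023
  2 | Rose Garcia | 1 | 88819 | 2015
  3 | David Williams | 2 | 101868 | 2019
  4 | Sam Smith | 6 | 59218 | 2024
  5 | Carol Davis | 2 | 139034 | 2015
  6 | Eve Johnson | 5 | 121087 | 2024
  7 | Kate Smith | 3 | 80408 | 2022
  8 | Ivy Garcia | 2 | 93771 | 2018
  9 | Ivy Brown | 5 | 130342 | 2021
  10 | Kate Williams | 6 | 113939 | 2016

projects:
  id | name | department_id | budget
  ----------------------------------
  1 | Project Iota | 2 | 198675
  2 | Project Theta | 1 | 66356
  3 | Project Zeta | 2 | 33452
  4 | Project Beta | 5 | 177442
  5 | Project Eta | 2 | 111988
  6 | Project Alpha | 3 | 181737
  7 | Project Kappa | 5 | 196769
SELECT department_id, MIN(budget) AS min_budget FROM projects GROUP BY department_id HAVING MIN(budget) > 55814

Execution result:
department_id | min_budget
1 | 66356
3 | 181737
5 | 177442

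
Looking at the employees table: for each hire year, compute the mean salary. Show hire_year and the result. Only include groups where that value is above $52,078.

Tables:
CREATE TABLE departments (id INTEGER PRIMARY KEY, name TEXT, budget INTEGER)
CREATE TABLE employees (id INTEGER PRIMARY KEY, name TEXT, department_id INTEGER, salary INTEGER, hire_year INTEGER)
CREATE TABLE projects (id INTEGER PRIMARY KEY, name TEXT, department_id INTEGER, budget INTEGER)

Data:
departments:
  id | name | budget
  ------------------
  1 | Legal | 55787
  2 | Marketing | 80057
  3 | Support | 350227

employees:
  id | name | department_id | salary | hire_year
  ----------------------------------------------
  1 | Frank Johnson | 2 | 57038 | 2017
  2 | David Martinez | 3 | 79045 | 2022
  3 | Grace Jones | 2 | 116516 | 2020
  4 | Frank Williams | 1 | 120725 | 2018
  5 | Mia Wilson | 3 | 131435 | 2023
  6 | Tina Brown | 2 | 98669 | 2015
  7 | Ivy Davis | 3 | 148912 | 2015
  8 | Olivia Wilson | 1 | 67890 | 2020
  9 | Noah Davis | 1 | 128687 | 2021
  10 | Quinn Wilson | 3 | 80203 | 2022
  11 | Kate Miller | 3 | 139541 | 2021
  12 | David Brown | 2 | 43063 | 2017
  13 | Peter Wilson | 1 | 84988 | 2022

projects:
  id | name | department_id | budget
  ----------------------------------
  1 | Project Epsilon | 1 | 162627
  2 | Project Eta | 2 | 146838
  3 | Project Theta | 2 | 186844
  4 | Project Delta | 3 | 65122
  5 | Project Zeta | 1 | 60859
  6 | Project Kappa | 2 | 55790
SELECT hire_year, AVG(salary) AS avg_salary FROM employees GROUP BY hire_year HAVING AVG(salary) > 52078

Execution result:
hire_year | avg_salary
2015 | 123790.50
2018 | 120725.00
2020 | 92203.00
2021 | 134114.00
2022 | 81412.00
2023 | 131435.00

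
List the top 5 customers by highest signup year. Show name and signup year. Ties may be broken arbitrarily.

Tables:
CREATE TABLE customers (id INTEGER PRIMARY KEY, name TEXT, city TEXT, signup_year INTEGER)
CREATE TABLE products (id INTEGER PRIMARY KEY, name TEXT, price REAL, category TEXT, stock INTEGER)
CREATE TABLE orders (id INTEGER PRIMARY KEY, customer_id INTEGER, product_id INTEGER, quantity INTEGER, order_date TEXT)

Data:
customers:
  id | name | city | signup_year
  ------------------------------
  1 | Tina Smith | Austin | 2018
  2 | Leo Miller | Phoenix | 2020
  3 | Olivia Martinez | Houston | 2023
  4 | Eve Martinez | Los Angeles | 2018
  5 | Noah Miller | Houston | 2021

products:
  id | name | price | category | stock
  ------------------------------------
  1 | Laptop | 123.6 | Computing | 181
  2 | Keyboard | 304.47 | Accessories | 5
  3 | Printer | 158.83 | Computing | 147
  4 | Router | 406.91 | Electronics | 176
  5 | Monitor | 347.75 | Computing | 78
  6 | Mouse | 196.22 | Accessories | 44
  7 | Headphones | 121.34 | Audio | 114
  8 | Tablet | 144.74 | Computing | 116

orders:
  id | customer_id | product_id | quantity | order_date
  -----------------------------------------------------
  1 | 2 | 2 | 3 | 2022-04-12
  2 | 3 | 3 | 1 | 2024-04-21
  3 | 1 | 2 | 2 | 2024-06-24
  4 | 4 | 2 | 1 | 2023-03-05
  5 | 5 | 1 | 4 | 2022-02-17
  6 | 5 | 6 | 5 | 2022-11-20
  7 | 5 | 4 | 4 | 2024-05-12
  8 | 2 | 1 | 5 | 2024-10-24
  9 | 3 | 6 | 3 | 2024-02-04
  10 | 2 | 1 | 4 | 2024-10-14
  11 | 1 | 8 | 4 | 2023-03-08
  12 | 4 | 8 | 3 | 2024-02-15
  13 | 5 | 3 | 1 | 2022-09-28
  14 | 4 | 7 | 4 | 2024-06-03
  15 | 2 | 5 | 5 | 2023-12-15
SELECT name, signup_year FROM customers ORDER BY signup_year DESC LIMIT 5

Execution result:
name | signup_year
Olivia Martinez | 2023
Noah Miller | 2021
Leo Miller | 2020
Tina Smith | 2018
Eve Martinez | 2018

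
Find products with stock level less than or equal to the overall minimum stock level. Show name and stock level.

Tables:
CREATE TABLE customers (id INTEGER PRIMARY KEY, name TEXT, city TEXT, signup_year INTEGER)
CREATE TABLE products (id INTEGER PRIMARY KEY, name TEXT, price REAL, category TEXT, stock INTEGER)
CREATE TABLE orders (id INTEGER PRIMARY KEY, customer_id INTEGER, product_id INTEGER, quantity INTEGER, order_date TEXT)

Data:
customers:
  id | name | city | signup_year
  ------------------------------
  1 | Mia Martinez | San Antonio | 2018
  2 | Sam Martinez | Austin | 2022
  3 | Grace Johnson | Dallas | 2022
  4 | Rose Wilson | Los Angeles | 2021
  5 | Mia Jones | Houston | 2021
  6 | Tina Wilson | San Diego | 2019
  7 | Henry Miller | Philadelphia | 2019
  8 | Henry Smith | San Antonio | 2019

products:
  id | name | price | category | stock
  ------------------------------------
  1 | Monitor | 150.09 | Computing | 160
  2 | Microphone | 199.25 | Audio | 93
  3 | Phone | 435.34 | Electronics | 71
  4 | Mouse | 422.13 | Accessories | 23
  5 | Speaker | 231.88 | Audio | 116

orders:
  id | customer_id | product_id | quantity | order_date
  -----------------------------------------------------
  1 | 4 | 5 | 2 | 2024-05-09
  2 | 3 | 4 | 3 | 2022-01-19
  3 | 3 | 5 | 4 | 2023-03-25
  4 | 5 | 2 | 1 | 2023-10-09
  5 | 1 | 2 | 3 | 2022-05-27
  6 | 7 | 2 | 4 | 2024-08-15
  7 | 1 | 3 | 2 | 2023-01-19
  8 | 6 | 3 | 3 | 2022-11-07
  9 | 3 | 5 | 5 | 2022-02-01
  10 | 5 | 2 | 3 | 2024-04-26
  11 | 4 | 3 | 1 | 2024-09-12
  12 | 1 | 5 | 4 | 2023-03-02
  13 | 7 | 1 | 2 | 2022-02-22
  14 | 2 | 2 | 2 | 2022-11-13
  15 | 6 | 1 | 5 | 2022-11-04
SELECT name, stock FROM products WHERE stock <= (SELECT MIN(stock) FROM products)

Execution result:
name | stock
Mouse | 23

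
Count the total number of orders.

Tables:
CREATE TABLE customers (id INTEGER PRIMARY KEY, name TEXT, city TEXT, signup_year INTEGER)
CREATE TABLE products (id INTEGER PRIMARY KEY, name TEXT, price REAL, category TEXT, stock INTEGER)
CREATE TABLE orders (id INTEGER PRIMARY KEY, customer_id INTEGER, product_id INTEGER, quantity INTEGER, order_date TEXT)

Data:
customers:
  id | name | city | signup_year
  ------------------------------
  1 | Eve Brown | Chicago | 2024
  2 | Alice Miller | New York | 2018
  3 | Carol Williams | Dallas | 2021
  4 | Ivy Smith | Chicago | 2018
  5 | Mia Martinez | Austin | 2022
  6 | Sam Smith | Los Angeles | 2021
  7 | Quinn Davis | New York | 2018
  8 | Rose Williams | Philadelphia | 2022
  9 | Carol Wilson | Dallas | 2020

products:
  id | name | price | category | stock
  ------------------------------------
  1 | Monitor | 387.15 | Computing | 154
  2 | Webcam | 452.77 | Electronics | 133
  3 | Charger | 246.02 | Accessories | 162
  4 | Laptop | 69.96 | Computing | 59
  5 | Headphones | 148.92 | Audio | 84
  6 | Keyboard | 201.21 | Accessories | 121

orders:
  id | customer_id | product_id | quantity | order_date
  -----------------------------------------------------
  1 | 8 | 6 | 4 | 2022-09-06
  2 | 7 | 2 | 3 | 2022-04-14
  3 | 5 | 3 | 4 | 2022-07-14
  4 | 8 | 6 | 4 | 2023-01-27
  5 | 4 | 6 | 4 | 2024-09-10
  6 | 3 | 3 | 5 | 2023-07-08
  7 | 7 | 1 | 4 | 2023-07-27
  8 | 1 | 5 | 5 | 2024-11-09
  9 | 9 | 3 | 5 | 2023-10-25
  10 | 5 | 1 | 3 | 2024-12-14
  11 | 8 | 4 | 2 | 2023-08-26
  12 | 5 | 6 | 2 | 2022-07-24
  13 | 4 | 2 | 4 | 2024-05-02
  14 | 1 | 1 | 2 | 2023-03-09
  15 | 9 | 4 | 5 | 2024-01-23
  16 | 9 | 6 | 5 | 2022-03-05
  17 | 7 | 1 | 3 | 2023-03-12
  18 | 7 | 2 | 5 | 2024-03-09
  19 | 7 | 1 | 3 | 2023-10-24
SELECT COUNT(*) FROM orders

Execution result:
19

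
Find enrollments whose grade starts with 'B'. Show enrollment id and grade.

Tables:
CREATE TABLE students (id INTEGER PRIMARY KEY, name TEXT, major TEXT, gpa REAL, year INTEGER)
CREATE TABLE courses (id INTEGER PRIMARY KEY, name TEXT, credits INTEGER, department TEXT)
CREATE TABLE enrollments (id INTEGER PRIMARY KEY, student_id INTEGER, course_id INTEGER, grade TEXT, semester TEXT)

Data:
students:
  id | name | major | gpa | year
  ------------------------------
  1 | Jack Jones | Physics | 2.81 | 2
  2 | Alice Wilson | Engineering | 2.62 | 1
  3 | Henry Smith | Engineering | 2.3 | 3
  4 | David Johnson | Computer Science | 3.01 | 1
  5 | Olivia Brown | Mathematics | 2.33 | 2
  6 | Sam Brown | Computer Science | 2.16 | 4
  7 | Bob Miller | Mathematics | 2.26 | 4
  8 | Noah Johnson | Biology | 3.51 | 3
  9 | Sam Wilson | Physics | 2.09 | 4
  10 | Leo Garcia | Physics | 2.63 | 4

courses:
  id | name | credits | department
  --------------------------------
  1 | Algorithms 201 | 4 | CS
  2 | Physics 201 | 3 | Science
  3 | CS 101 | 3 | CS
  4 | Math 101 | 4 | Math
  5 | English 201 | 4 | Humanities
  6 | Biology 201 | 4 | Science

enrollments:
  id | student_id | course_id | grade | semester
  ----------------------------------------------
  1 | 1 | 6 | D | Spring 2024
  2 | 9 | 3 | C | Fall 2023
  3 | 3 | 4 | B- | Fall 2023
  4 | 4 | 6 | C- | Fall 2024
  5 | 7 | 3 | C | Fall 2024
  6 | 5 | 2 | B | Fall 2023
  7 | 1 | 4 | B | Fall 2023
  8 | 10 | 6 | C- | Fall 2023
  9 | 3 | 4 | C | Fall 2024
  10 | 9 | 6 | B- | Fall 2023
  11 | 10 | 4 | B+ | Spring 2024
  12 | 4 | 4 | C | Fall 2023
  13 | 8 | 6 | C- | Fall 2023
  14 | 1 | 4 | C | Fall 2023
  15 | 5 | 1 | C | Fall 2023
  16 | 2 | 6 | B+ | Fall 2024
SELECT id, grade FROM enrollments WHERE grade LIKE 'B%'

Execution result:
id | grade
3 | B-
6 | B
7 | B
10 | B-
11 | B+
16 | B+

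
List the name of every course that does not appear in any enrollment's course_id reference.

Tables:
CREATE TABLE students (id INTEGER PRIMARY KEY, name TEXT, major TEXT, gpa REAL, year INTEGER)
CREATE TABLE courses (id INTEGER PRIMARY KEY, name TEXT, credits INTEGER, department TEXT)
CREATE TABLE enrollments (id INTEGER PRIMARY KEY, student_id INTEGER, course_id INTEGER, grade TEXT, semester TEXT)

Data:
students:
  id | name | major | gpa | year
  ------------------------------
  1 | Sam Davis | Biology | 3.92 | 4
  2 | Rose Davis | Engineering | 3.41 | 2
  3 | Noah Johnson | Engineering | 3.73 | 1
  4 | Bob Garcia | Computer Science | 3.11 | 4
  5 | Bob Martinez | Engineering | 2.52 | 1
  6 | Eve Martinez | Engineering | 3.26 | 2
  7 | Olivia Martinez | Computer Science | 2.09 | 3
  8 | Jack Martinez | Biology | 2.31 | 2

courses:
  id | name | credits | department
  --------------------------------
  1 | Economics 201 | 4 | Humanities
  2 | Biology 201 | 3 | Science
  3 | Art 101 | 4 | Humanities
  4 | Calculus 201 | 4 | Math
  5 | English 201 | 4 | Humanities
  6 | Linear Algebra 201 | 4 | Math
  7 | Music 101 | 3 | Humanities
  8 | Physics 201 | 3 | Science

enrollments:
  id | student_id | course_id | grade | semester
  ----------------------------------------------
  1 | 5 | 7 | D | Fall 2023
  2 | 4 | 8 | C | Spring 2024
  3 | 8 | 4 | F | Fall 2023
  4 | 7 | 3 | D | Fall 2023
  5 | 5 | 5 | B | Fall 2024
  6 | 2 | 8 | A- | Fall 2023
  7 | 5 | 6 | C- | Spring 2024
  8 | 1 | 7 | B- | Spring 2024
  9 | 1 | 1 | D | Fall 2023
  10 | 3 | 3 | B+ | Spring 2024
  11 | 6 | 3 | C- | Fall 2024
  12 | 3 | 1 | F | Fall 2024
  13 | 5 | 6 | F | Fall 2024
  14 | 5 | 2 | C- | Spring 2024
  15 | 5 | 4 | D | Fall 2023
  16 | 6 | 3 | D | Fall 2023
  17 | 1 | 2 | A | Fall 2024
SELECT p.name FROM courses p LEFT JOIN enrollments c ON c.course_id = p.id WHERE c.id IS NULL

Execution result:
(no rows)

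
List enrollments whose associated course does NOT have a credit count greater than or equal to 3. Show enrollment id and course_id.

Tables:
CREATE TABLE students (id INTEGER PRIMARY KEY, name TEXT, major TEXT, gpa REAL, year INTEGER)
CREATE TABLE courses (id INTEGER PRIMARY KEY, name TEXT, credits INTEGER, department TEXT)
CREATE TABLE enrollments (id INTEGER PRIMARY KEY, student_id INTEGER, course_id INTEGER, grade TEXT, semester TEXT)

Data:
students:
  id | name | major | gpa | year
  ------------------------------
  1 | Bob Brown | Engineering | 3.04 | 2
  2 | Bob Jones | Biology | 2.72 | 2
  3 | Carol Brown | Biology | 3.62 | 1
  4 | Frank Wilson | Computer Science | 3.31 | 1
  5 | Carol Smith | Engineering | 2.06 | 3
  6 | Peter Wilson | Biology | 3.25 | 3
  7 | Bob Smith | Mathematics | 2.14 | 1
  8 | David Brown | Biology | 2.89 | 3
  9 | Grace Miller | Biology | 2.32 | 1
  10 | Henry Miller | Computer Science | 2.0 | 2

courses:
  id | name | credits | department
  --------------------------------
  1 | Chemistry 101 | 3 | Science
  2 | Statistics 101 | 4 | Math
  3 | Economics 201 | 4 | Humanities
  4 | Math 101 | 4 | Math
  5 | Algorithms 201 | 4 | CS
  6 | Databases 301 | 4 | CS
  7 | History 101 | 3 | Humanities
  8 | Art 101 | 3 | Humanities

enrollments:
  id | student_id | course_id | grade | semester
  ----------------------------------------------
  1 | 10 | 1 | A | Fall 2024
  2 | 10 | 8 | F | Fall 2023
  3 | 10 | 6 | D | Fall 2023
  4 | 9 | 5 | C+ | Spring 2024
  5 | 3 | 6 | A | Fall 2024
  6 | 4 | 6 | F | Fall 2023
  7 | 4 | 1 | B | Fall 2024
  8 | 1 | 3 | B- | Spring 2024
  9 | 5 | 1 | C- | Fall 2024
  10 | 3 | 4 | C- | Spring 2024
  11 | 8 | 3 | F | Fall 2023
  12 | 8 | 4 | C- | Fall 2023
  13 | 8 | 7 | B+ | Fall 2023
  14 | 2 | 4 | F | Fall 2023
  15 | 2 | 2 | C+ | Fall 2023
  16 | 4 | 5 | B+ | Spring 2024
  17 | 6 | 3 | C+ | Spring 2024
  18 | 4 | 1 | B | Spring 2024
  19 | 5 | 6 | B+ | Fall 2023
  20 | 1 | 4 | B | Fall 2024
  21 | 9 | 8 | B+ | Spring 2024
SELECT id, course_id FROM enrollments WHERE course_id NOT IN (SELECT id FROM courses WHERE credits >= 3)

Execution result:
(no rows)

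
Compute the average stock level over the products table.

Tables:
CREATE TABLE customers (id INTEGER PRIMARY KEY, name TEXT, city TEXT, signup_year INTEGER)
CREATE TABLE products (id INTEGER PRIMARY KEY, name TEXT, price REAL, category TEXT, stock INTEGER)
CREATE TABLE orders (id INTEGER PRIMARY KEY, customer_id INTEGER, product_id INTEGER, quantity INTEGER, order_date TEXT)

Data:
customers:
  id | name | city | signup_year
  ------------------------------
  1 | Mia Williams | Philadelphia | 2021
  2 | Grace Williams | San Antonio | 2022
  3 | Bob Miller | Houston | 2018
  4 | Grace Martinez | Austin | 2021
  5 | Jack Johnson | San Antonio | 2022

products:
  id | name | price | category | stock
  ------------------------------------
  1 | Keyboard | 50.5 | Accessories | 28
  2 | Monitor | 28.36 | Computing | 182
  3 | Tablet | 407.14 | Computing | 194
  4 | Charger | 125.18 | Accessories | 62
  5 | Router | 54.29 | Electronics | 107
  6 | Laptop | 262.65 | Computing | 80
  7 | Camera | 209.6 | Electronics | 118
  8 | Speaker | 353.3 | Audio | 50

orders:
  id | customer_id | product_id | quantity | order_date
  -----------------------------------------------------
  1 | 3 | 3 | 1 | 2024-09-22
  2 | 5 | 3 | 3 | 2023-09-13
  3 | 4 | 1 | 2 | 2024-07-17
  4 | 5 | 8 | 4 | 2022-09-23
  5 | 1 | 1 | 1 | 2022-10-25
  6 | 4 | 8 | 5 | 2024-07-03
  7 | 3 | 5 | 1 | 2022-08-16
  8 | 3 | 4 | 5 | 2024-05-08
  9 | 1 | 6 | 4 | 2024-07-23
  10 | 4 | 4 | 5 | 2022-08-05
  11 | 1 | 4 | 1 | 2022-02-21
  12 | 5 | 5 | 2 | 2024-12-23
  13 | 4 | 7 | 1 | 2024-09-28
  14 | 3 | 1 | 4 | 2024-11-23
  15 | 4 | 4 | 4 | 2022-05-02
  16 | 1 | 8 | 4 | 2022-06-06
SELECT AVG(stock) FROM products

Execution result:
102.63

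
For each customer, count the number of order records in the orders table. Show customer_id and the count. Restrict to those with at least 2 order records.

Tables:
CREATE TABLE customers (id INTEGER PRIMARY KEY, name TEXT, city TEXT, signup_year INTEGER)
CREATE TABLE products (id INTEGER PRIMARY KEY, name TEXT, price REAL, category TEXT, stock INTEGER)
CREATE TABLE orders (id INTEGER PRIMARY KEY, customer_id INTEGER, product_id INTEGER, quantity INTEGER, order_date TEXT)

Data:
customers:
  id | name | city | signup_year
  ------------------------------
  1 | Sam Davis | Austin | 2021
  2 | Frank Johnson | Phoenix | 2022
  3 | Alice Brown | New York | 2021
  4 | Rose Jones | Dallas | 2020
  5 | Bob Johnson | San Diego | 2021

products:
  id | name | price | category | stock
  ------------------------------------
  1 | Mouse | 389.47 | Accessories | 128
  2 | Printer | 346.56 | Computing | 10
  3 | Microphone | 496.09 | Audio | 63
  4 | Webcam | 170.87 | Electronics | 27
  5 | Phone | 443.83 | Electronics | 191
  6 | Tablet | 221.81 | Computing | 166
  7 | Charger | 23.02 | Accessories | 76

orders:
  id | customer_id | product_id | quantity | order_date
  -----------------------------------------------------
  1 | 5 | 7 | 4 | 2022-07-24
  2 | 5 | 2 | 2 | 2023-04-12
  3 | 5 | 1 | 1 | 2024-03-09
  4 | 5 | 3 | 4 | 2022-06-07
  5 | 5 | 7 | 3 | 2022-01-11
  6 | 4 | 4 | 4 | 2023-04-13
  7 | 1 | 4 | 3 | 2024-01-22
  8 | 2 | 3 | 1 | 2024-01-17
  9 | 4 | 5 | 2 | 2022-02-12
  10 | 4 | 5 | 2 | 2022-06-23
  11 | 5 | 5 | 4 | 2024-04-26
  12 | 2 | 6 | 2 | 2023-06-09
SELECT customer_id, COUNT(*) AS order_count FROM orders GROUP BY customer_id HAVING COUNT(*) >= 2

Execution result:
customer_id | order_count
2 | 2
4 | 3
5 | 6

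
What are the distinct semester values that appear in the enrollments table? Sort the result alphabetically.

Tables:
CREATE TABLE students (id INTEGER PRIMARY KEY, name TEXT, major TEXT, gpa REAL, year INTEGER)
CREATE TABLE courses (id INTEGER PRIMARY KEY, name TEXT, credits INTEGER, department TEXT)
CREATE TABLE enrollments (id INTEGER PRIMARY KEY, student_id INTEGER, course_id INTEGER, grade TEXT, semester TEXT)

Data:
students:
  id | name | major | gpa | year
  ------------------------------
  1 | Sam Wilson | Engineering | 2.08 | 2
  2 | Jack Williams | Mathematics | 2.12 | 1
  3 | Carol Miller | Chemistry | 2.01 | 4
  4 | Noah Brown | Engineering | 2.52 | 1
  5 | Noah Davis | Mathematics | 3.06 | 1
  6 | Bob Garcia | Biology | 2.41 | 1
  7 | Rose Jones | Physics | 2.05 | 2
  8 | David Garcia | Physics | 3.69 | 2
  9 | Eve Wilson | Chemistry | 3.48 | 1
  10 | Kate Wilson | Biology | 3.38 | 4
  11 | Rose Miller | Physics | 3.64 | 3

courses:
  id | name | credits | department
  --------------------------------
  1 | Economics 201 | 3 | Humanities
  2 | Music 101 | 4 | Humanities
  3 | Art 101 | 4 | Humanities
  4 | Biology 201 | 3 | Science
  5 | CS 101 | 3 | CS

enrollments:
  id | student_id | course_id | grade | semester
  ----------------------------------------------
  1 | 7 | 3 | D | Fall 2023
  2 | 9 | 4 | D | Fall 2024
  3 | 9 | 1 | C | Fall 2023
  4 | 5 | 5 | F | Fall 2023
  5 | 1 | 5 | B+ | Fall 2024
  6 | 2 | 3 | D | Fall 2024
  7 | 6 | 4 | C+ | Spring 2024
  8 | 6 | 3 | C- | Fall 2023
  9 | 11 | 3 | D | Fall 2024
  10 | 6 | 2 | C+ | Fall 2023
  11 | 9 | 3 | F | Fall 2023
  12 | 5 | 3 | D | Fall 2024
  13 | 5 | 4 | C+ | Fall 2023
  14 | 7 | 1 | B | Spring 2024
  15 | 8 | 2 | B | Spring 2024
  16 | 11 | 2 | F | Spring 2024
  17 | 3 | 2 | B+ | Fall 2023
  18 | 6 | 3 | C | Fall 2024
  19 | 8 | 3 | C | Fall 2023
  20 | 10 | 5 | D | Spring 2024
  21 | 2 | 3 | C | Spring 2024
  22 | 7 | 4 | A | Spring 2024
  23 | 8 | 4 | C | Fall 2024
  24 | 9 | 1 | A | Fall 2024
SELECT DISTINCT semester FROM enrollments ORDER BY semester

Execution result:
semester
Fall 2023
Fall 2024
Spring 2024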